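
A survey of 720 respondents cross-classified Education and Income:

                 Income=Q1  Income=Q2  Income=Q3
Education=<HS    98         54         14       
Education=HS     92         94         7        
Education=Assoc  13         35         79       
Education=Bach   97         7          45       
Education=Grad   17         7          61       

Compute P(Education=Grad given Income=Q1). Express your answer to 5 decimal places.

0.05363

Total with Income=Q1: 98 + 92 + 13 + 97 + 17 = 317.
P(Education=Grad | Income=Q1) = 17/317 = 0.05363.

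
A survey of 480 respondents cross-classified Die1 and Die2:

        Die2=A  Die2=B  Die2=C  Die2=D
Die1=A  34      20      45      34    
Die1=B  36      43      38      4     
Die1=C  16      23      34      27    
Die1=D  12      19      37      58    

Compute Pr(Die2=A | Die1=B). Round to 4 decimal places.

0.2975

Total with Die1=B: 36 + 43 + 38 + 4 = 121.
P(Die2=A | Die1=B) = 36/121 = 0.2975.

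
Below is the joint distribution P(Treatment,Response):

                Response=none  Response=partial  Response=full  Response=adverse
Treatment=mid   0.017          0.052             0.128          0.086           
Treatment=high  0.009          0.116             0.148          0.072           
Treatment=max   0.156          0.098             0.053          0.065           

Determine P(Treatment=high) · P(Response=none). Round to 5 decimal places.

P(Treatment=high) = 0.009 + 0.116 + 0.148 + 0.072 = 0.345.
P(Response=none) = 0.017 + 0.009 + 0.156 = 0.182.
Product: 0.345 × 0.182 = 0.06279.

0.06279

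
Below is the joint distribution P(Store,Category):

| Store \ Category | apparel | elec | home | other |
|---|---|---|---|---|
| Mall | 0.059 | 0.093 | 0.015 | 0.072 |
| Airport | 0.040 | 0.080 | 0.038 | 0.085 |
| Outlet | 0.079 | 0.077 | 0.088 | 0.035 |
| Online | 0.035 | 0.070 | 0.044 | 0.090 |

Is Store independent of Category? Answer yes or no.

no

P(Store=Outlet) = 0.279 and P(Category=other) = 0.282, so their product is 0.07868, but P(Store=Outlet, Category=other) = 0.035. Since these differ, Store and Category are not independent.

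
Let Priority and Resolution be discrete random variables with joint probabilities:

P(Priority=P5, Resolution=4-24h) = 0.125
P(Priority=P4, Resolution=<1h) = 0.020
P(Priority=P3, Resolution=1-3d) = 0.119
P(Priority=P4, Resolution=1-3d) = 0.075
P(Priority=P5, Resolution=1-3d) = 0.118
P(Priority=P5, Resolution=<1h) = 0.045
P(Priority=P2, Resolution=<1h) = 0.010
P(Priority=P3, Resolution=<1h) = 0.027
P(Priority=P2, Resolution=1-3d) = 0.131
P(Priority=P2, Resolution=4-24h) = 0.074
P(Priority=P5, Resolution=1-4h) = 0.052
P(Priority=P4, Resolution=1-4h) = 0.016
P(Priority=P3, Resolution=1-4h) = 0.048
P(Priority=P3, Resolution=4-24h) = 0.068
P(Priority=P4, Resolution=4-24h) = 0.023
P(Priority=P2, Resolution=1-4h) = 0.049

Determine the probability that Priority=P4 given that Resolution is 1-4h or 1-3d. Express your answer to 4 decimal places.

P(Resolution=1-4h) = 0.049 + 0.048 + 0.016 + 0.052 = 0.165.
P(Resolution=1-3d) = 0.131 + 0.119 + 0.075 + 0.118 = 0.443.
P(Resolution ∈ {1-4h, 1-3d}) = 0.165 + 0.443 = 0.608; P(Priority=P4, Resolution ∈ {1-4h, 1-3d}) = 0.016 + 0.075 = 0.091.
P(Priority=P4 | Resolution ∈ {1-4h, 1-3d}) = 0.091/0.608 = 0.1497.

0.1497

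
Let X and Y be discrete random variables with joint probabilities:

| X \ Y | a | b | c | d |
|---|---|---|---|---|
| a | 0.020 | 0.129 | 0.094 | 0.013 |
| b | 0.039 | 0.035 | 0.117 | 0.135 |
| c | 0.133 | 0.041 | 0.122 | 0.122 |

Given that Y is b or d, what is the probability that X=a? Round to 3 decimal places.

P(Y=b) = 0.129 + 0.035 + 0.041 = 0.205.
P(Y=d) = 0.013 + 0.135 + 0.122 = 0.270.
P(Y ∈ {b, d}) = 0.205 + 0.270 = 0.475; P(X=a, Y ∈ {b, d}) = 0.129 + 0.013 = 0.142.
P(X=a | Y ∈ {b, d}) = 0.142/0.475 = 0.299.

0.299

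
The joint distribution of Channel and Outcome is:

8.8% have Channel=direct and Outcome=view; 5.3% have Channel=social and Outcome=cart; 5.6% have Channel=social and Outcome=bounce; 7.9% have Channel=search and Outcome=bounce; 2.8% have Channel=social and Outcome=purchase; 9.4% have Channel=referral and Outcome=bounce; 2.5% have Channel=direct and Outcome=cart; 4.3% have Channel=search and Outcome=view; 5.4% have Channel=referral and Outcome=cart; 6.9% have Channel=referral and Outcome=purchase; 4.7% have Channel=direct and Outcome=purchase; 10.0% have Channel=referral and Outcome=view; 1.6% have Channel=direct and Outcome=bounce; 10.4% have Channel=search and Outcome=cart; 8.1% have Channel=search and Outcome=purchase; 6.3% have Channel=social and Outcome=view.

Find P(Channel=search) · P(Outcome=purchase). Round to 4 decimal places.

0.0691

P(Channel=search) = 0.079 + 0.043 + 0.104 + 0.081 = 0.307.
P(Outcome=purchase) = 0.081 + 0.028 + 0.047 + 0.069 = 0.225.
Product: 0.307 × 0.225 = 0.0691.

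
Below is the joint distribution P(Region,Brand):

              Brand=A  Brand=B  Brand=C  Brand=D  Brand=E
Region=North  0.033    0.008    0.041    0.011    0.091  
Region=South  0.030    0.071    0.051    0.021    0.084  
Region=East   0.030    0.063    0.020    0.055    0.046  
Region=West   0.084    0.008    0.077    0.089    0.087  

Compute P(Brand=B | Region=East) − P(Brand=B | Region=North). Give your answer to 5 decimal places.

P(Region=East) = 0.030 + 0.063 + 0.020 + 0.055 + 0.046 = 0.214; P(Brand=B | Region=East) = 0.063/0.214 = 0.294393.
P(Region=North) = 0.033 + 0.008 + 0.041 + 0.011 + 0.091 = 0.184; P(Brand=B | Region=North) = 0.008/0.184 = 0.043478.
Difference = 0.25091.

0.25091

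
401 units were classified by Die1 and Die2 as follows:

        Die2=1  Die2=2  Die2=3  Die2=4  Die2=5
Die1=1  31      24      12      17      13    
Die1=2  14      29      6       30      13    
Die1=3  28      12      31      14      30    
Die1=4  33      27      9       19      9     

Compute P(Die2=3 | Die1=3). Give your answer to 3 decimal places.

Total with Die1=3: 28 + 12 + 31 + 14 + 30 = 115.
P(Die2=3 | Die1=3) = 31/115 = 0.270.

0.270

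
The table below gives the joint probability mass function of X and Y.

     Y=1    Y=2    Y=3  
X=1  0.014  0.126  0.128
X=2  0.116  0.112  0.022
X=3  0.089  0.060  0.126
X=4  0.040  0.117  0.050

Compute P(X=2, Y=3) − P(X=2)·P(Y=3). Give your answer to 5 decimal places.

P(X=2) = 0.116 + 0.112 + 0.022 = 0.250.
P(Y=3) = 0.128 + 0.022 + 0.126 + 0.050 = 0.326.
P(X=2, Y=3) − P(X=2)P(Y=3) = 0.022 − 0.250×0.326 = -0.05950.

-0.05950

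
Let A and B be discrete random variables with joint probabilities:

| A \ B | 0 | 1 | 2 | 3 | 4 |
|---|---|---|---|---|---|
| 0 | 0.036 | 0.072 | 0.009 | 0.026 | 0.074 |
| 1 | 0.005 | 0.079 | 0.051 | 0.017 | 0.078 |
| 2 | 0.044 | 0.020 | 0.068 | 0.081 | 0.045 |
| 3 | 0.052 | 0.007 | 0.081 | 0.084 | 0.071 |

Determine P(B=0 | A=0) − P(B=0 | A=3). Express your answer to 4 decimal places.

-0.0104

P(A=0) = 0.036 + 0.072 + 0.009 + 0.026 + 0.074 = 0.217; P(B=0 | A=0) = 0.036/0.217 = 0.16590.
P(A=3) = 0.052 + 0.007 + 0.081 + 0.084 + 0.071 = 0.295; P(B=0 | A=3) = 0.052/0.295 = 0.17627.
Difference = -0.0104.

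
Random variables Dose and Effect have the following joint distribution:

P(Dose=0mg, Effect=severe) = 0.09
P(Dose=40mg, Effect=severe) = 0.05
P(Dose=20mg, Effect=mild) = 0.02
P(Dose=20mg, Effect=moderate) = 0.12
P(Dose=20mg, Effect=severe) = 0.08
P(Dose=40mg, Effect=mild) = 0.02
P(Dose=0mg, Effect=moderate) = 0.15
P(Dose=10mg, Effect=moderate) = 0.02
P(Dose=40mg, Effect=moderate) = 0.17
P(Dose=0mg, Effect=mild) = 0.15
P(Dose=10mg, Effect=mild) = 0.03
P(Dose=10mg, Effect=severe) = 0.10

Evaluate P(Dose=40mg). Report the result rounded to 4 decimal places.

0.2400

P(Dose=40mg) = 0.02 + 0.17 + 0.05 = 0.24.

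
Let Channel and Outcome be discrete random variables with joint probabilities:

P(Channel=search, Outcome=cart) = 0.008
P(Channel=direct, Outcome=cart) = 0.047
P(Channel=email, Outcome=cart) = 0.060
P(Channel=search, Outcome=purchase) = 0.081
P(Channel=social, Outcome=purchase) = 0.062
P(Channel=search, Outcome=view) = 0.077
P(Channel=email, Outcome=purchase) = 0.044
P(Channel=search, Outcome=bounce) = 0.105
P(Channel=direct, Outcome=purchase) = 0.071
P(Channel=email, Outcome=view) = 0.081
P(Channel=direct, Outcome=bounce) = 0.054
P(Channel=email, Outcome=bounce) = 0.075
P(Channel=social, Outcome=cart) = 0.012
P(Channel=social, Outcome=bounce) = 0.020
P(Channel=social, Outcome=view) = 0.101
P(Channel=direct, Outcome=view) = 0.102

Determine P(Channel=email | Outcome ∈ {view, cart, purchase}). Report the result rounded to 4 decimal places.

P(Outcome=view) = 0.081 + 0.077 + 0.101 + 0.102 = 0.361.
P(Outcome=cart) = 0.060 + 0.008 + 0.012 + 0.047 = 0.127.
P(Outcome=purchase) = 0.044 + 0.081 + 0.062 + 0.071 = 0.258.
P(Outcome ∈ {view, cart, purchase}) = 0.361 + 0.127 + 0.258 = 0.746; P(Channel=email, Outcome ∈ {view, cart, purchase}) = 0.081 + 0.060 + 0.044 = 0.185.
P(Channel=email | Outcome ∈ {view, cart, purchase}) = 0.185/0.746 = 0.2480.

0.2480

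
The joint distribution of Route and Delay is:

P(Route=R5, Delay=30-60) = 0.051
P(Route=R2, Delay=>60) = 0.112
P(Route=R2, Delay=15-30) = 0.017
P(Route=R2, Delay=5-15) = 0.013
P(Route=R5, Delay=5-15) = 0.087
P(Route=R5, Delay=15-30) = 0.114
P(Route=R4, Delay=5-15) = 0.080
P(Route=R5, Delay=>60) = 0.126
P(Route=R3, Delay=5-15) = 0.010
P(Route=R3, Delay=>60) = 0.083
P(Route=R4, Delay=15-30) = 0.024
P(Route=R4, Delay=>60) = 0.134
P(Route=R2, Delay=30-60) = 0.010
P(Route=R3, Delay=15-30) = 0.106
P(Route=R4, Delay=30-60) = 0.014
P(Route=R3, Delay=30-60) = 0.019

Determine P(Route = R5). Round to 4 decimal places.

P(Route=R5) = 0.087 + 0.114 + 0.051 + 0.126 = 0.378.

0.3780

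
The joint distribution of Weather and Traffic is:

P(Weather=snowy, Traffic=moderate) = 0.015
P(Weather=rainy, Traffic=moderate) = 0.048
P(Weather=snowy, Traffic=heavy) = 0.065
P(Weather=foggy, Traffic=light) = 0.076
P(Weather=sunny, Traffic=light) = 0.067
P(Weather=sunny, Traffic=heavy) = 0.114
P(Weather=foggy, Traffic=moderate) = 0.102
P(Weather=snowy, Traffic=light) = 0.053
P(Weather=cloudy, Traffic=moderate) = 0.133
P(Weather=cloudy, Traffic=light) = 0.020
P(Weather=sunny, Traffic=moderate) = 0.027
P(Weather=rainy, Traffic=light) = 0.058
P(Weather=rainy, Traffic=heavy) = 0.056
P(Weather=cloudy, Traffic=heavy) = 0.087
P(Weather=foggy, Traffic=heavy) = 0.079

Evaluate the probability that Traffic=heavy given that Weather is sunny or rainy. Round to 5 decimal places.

P(Weather=sunny) = 0.067 + 0.027 + 0.114 = 0.208.
P(Weather=rainy) = 0.058 + 0.048 + 0.056 = 0.162.
P(Weather ∈ {sunny, rainy}) = 0.208 + 0.162 = 0.370; P(Traffic=heavy, Weather ∈ {sunny, rainy}) = 0.114 + 0.056 = 0.170.
P(Traffic=heavy | Weather ∈ {sunny, rainy}) = 0.170/0.370 = 0.45946.

0.45946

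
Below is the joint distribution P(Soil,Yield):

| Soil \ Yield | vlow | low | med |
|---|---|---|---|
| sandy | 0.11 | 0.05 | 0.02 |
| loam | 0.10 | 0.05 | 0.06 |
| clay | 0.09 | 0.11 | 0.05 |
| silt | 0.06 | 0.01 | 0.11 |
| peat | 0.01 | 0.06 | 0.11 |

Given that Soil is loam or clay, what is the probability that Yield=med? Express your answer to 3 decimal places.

0.239

P(Soil=loam) = 0.10 + 0.05 + 0.06 = 0.21.
P(Soil=clay) = 0.09 + 0.11 + 0.05 = 0.25.
P(Soil ∈ {loam, clay}) = 0.21 + 0.25 = 0.46; P(Yield=med, Soil ∈ {loam, clay}) = 0.06 + 0.05 = 0.11.
P(Yield=med | Soil ∈ {loam, clay}) = 0.11/0.46 = 0.239.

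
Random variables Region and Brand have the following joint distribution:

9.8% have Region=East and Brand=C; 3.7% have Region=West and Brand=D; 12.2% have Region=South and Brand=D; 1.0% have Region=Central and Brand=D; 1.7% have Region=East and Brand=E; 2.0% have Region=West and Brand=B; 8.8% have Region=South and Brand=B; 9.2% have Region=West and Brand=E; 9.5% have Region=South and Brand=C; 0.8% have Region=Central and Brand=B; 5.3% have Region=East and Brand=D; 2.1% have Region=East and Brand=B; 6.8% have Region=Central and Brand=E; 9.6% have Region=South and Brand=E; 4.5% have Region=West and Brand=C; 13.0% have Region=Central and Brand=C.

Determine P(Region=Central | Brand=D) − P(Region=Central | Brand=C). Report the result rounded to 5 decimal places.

P(Brand=D) = 0.122 + 0.053 + 0.037 + 0.010 = 0.222; P(Region=Central | Brand=D) = 0.010/0.222 = 0.045045.
P(Brand=C) = 0.095 + 0.098 + 0.045 + 0.130 = 0.368; P(Region=Central | Brand=C) = 0.130/0.368 = 0.353261.
Difference = -0.30822.

-0.30822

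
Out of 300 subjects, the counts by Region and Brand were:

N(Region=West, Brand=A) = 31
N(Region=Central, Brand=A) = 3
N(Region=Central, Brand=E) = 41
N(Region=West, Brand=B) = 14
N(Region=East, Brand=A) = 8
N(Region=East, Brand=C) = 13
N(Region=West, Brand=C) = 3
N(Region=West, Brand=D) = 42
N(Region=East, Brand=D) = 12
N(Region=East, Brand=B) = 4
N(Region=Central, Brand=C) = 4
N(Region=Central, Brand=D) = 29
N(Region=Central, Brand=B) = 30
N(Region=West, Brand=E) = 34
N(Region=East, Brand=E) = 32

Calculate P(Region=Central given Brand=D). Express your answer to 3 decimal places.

0.349

Total with Brand=D: 12 + 42 + 29 = 83.
P(Region=Central | Brand=D) = 29/83 = 0.349.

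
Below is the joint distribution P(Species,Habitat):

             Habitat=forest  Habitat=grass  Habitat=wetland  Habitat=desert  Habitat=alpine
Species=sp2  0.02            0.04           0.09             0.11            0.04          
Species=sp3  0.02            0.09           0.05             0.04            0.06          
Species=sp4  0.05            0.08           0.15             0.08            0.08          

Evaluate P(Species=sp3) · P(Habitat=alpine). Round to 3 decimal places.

0.047

P(Species=sp3) = 0.02 + 0.09 + 0.05 + 0.04 + 0.06 = 0.26.
P(Habitat=alpine) = 0.04 + 0.06 + 0.08 = 0.18.
Product: 0.26 × 0.18 = 0.047.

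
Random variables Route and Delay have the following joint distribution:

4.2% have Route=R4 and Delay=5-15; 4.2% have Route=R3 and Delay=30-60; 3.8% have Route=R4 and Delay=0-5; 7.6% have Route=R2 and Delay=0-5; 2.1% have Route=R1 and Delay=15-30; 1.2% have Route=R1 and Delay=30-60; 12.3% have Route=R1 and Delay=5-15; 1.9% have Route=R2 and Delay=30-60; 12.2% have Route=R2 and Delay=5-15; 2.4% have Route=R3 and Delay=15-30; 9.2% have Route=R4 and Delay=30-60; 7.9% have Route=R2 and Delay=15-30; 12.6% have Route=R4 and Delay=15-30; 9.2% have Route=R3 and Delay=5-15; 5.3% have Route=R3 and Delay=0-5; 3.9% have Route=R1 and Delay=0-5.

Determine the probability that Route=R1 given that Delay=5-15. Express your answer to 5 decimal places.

0.32454

P(Delay=5-15) = 0.123 + 0.122 + 0.092 + 0.042 = 0.379.
P(Route=R1 | Delay=5-15) = 0.123/0.379 = 0.32454.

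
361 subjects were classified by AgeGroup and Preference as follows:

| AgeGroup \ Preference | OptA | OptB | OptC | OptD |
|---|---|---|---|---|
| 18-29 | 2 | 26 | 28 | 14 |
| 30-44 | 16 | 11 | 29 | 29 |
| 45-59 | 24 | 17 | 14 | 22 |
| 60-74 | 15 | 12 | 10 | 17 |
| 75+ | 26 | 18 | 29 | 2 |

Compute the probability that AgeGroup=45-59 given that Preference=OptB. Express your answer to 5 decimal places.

0.20238

Total with Preference=OptB: 26 + 11 + 17 + 12 + 18 = 84.
P(AgeGroup=45-59 | Preference=OptB) = 17/84 = 0.20238.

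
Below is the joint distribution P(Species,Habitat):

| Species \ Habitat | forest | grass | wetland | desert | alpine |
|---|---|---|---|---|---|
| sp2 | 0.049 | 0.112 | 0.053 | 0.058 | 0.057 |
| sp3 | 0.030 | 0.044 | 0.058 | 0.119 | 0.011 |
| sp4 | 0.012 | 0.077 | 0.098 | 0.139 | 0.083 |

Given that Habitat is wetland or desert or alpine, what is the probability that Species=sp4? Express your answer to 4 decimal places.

P(Habitat=wetland) = 0.053 + 0.058 + 0.098 = 0.209.
P(Habitat=desert) = 0.058 + 0.119 + 0.139 = 0.316.
P(Habitat=alpine) = 0.057 + 0.011 + 0.083 = 0.151.
P(Habitat ∈ {wetland, desert, alpine}) = 0.209 + 0.316 + 0.151 = 0.676; P(Species=sp4, Habitat ∈ {wetland, desert, alpine}) = 0.098 + 0.139 + 0.083 = 0.320.
P(Species=sp4 | Habitat ∈ {wetland, desert, alpine}) = 0.320/0.676 = 0.4734.

0.4734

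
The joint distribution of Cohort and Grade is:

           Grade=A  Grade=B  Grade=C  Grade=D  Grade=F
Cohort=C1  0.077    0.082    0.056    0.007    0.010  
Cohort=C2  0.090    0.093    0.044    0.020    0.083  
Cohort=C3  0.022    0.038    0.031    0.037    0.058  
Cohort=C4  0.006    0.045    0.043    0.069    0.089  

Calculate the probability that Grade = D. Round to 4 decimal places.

P(Grade=D) = 0.007 + 0.020 + 0.037 + 0.069 = 0.133.

0.1330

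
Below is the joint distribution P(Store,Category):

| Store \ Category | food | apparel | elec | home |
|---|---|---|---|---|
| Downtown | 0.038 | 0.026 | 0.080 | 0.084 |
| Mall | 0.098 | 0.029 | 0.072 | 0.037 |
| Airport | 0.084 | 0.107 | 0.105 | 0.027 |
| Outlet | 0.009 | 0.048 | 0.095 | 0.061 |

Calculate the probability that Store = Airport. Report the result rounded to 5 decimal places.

P(Store=Airport) = 0.084 + 0.107 + 0.105 + 0.027 = 0.323.

0.32300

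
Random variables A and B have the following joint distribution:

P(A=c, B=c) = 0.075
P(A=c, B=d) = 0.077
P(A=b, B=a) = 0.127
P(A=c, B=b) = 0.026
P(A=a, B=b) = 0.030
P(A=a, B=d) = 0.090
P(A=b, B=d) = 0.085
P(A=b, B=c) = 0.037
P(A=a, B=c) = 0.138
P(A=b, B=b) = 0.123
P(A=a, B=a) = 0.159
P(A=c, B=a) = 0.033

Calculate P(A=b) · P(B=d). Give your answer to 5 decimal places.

P(A=b) = 0.127 + 0.123 + 0.037 + 0.085 = 0.372.
P(B=d) = 0.090 + 0.085 + 0.077 = 0.252.
Product: 0.372 × 0.252 = 0.09374.

0.09374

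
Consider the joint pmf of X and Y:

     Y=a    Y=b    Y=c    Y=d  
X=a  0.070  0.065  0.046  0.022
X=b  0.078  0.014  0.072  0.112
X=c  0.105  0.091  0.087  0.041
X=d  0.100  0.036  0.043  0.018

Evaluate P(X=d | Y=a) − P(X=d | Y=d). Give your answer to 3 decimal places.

0.190

P(Y=a) = 0.070 + 0.078 + 0.105 + 0.100 = 0.353; P(X=d | Y=a) = 0.100/0.353 = 0.2833.
P(Y=d) = 0.022 + 0.112 + 0.041 + 0.018 = 0.193; P(X=d | Y=d) = 0.018/0.193 = 0.0933.
Difference = 0.190.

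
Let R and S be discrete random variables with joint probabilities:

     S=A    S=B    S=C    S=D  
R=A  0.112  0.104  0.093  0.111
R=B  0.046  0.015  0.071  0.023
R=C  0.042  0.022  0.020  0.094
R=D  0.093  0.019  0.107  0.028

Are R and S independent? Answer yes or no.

P(R=C) = 0.178 and P(S=D) = 0.256, so their product is 0.04557, but P(R=C, S=D) = 0.094. Since these differ, R and S are not independent.

no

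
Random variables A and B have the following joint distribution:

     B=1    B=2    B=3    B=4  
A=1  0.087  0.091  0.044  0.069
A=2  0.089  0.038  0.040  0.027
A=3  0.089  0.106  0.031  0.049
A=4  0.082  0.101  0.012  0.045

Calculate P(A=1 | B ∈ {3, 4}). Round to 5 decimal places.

0.35647

P(B=3) = 0.044 + 0.040 + 0.031 + 0.012 = 0.127.
P(B=4) = 0.069 + 0.027 + 0.049 + 0.045 = 0.190.
P(B ∈ {3, 4}) = 0.127 + 0.190 = 0.317; P(A=1, B ∈ {3, 4}) = 0.044 + 0.069 = 0.113.
P(A=1 | B ∈ {3, 4}) = 0.113/0.317 = 0.35647.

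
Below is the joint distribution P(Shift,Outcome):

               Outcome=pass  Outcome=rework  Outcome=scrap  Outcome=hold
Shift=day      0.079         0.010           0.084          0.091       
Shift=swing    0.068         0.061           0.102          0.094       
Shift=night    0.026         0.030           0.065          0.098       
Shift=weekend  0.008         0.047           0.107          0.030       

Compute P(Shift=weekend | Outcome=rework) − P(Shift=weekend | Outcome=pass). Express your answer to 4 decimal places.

P(Outcome=rework) = 0.010 + 0.061 + 0.030 + 0.047 = 0.148; P(Shift=weekend | Outcome=rework) = 0.047/0.148 = 0.31757.
P(Outcome=pass) = 0.079 + 0.068 + 0.026 + 0.008 = 0.181; P(Shift=weekend | Outcome=pass) = 0.008/0.181 = 0.04420.
Difference = 0.2734.

0.2734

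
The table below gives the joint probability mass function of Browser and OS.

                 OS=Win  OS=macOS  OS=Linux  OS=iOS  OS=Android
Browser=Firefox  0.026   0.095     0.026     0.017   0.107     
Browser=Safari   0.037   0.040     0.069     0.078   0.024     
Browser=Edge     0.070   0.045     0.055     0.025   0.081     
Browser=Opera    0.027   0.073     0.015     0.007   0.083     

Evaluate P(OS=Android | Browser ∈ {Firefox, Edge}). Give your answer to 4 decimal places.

P(Browser=Firefox) = 0.026 + 0.095 + 0.026 + 0.017 + 0.107 = 0.271.
P(Browser=Edge) = 0.070 + 0.045 + 0.055 + 0.025 + 0.081 = 0.276.
P(Browser ∈ {Firefox, Edge}) = 0.271 + 0.276 = 0.547; P(OS=Android, Browser ∈ {Firefox, Edge}) = 0.107 + 0.081 = 0.188.
P(OS=Android | Browser ∈ {Firefox, Edge}) = 0.188/0.547 = 0.3437.

0.3437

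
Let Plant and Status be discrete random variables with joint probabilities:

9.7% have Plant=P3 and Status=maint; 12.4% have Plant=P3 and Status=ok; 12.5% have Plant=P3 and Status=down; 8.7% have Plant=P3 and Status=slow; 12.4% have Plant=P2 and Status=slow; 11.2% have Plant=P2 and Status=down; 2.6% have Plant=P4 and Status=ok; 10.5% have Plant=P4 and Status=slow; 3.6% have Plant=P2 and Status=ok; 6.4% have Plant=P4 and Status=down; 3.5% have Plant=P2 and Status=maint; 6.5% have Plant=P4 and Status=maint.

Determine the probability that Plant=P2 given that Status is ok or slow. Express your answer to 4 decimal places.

P(Status=ok) = 0.036 + 0.124 + 0.026 = 0.186.
P(Status=slow) = 0.124 + 0.087 + 0.105 = 0.316.
P(Status ∈ {ok, slow}) = 0.186 + 0.316 = 0.502; P(Plant=P2, Status ∈ {ok, slow}) = 0.036 + 0.124 = 0.160.
P(Plant=P2 | Status ∈ {ok, slow}) = 0.160/0.502 = 0.3187.

0.3187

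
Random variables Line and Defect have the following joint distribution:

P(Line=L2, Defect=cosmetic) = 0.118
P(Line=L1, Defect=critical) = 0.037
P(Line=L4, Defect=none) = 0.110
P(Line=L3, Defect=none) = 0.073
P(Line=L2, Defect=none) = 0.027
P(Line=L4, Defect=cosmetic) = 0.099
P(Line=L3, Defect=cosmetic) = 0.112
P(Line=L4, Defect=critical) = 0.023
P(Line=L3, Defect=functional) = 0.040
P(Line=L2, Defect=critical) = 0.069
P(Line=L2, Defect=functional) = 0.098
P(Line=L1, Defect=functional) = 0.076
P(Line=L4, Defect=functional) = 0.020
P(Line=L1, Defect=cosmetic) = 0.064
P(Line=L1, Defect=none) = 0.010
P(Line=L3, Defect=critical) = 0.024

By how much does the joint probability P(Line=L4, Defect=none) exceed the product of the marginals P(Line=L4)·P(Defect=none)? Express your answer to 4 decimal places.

0.0546

P(Line=L4) = 0.110 + 0.099 + 0.020 + 0.023 = 0.252.
P(Defect=none) = 0.010 + 0.027 + 0.073 + 0.110 = 0.220.
P(Line=L4, Defect=none) − P(Line=L4)P(Defect=none) = 0.110 − 0.252×0.220 = 0.0546.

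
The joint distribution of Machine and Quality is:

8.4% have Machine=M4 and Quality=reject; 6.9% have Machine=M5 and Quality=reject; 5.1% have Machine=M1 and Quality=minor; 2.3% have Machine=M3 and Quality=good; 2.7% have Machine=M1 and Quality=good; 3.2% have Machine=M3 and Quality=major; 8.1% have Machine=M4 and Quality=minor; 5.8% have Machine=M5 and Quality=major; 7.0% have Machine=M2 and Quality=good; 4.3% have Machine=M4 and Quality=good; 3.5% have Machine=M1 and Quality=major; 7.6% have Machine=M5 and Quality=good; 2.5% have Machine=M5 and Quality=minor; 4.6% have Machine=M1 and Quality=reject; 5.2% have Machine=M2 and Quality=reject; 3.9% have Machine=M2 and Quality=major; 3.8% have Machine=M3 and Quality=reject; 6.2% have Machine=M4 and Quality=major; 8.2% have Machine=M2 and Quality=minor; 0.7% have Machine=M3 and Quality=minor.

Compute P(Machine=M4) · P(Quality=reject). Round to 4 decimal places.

0.0780

P(Machine=M4) = 0.043 + 0.081 + 0.062 + 0.084 = 0.270.
P(Quality=reject) = 0.046 + 0.052 + 0.038 + 0.084 + 0.069 = 0.289.
Product: 0.270 × 0.289 = 0.0780.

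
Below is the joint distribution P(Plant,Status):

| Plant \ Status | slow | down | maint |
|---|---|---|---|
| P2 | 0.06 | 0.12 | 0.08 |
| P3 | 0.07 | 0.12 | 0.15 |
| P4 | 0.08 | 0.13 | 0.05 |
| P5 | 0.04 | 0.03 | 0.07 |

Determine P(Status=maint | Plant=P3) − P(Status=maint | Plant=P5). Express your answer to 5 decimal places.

P(Plant=P3) = 0.07 + 0.12 + 0.15 = 0.34; P(Status=maint | Plant=P3) = 0.15/0.34 = 0.441176.
P(Plant=P5) = 0.04 + 0.03 + 0.07 = 0.14; P(Status=maint | Plant=P5) = 0.07/0.14 = 0.500000.
Difference = -0.05882.

-0.05882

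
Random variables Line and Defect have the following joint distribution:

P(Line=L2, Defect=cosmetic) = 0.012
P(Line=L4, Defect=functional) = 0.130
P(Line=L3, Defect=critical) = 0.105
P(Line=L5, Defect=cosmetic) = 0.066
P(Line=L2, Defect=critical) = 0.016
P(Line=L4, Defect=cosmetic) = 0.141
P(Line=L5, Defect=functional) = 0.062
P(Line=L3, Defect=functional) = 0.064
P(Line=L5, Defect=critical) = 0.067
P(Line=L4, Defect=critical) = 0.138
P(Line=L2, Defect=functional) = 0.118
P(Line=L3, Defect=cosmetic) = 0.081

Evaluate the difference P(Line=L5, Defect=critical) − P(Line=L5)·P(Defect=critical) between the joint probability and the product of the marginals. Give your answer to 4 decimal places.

P(Line=L5) = 0.066 + 0.062 + 0.067 = 0.195.
P(Defect=critical) = 0.016 + 0.105 + 0.138 + 0.067 = 0.326.
P(Line=L5, Defect=critical) − P(Line=L5)P(Defect=critical) = 0.067 − 0.195×0.326 = 0.0034.

0.0034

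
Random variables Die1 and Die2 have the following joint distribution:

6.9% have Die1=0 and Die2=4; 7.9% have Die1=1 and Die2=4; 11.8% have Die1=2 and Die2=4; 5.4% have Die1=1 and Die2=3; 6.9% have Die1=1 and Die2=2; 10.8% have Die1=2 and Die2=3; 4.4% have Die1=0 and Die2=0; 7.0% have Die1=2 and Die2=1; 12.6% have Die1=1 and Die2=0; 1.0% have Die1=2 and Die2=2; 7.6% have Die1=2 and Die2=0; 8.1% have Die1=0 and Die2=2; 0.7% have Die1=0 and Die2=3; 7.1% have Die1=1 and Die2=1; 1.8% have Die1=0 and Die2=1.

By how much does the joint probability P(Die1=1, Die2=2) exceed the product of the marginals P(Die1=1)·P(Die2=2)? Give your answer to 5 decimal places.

0.00516

P(Die1=1) = 0.126 + 0.071 + 0.069 + 0.054 + 0.079 = 0.399.
P(Die2=2) = 0.081 + 0.069 + 0.010 = 0.160.
P(Die1=1, Die2=2) − P(Die1=1)P(Die2=2) = 0.069 − 0.399×0.160 = 0.00516.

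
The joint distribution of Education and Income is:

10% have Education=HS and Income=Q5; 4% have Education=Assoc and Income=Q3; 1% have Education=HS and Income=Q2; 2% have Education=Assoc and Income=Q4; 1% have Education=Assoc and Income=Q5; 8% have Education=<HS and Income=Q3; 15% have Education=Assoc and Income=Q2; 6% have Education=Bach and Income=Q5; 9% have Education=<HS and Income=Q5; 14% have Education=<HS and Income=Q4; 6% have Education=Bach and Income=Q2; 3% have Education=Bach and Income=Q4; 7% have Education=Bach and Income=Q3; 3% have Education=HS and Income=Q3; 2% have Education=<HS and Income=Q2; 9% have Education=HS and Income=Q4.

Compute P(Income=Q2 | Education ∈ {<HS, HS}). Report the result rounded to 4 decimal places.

0.0536

P(Education=<HS) = 0.02 + 0.08 + 0.14 + 0.09 = 0.33.
P(Education=HS) = 0.01 + 0.03 + 0.09 + 0.10 = 0.23.
P(Education ∈ {<HS, HS}) = 0.33 + 0.23 = 0.56; P(Income=Q2, Education ∈ {<HS, HS}) = 0.02 + 0.01 = 0.03.
P(Income=Q2 | Education ∈ {<HS, HS}) = 0.03/0.56 = 0.0536.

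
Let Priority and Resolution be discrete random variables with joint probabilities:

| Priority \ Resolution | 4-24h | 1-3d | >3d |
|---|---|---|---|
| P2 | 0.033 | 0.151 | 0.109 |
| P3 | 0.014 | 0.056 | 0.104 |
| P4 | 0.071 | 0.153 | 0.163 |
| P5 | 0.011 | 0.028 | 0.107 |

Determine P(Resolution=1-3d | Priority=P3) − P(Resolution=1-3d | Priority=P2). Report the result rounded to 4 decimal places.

P(Priority=P3) = 0.014 + 0.056 + 0.104 = 0.174; P(Resolution=1-3d | Priority=P3) = 0.056/0.174 = 0.32184.
P(Priority=P2) = 0.033 + 0.151 + 0.109 = 0.293; P(Resolution=1-3d | Priority=P2) = 0.151/0.293 = 0.51536.
Difference = -0.1935.

-0.1935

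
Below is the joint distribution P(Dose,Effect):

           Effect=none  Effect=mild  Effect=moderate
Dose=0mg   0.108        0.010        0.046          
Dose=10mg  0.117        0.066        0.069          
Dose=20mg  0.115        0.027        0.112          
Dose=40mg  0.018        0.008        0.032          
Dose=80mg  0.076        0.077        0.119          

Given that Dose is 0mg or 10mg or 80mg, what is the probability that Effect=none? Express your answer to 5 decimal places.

P(Dose=0mg) = 0.108 + 0.010 + 0.046 = 0.164.
P(Dose=10mg) = 0.117 + 0.066 + 0.069 = 0.252.
P(Dose=80mg) = 0.076 + 0.077 + 0.119 = 0.272.
P(Dose ∈ {0mg, 10mg, 80mg}) = 0.164 + 0.252 + 0.272 = 0.688; P(Effect=none, Dose ∈ {0mg, 10mg, 80mg}) = 0.108 + 0.117 + 0.076 = 0.301.
P(Effect=none | Dose ∈ {0mg, 10mg, 80mg}) = 0.301/0.688 = 0.43750.

0.43750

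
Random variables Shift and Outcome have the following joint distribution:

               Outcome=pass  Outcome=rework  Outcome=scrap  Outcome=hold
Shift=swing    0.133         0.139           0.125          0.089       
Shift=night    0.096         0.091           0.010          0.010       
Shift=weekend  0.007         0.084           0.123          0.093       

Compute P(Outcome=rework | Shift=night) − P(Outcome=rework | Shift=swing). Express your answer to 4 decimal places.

0.1536

P(Shift=night) = 0.096 + 0.091 + 0.010 + 0.010 = 0.207; P(Outcome=rework | Shift=night) = 0.091/0.207 = 0.43961.
P(Shift=swing) = 0.133 + 0.139 + 0.125 + 0.089 = 0.486; P(Outcome=rework | Shift=swing) = 0.139/0.486 = 0.28601.
Difference = 0.1536.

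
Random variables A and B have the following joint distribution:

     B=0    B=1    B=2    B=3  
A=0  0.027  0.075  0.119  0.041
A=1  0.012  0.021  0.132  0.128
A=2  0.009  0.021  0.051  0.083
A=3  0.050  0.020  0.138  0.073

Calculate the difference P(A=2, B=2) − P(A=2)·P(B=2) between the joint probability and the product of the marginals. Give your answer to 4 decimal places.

-0.0212

P(A=2) = 0.009 + 0.021 + 0.051 + 0.083 = 0.164.
P(B=2) = 0.119 + 0.132 + 0.051 + 0.138 = 0.440.
P(A=2, B=2) − P(A=2)P(B=2) = 0.051 − 0.164×0.440 = -0.0212.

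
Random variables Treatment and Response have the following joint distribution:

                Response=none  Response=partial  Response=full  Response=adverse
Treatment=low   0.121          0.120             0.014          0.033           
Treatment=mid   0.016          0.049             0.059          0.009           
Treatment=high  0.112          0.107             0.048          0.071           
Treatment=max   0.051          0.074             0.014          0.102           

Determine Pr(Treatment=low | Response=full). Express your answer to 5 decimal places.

0.10370

P(Response=full) = 0.014 + 0.059 + 0.048 + 0.014 = 0.135.
P(Treatment=low | Response=full) = 0.014/0.135 = 0.10370.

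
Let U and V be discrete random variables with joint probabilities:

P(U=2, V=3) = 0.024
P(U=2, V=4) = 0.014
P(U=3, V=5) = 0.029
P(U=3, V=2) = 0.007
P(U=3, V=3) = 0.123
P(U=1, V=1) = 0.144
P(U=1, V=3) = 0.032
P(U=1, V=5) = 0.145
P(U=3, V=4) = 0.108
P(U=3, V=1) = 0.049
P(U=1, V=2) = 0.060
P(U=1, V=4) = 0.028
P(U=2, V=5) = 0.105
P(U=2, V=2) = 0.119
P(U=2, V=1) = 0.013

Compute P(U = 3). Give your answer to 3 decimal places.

0.316

P(U=3) = 0.049 + 0.007 + 0.123 + 0.108 + 0.029 = 0.316.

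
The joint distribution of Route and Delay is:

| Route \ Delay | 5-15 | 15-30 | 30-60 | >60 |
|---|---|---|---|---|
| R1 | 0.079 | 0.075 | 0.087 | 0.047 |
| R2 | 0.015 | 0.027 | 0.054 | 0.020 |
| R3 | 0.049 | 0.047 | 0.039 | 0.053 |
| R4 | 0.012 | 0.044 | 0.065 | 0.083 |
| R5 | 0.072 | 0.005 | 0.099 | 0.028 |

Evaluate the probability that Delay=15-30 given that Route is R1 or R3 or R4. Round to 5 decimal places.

0.24412

P(Route=R1) = 0.079 + 0.075 + 0.087 + 0.047 = 0.288.
P(Route=R3) = 0.049 + 0.047 + 0.039 + 0.053 = 0.188.
P(Route=R4) = 0.012 + 0.044 + 0.065 + 0.083 = 0.204.
P(Route ∈ {R1, R3, R4}) = 0.288 + 0.188 + 0.204 = 0.680; P(Delay=15-30, Route ∈ {R1, R3, R4}) = 0.075 + 0.047 + 0.044 = 0.166.
P(Delay=15-30 | Route ∈ {R1, R3, R4}) = 0.166/0.680 = 0.24412.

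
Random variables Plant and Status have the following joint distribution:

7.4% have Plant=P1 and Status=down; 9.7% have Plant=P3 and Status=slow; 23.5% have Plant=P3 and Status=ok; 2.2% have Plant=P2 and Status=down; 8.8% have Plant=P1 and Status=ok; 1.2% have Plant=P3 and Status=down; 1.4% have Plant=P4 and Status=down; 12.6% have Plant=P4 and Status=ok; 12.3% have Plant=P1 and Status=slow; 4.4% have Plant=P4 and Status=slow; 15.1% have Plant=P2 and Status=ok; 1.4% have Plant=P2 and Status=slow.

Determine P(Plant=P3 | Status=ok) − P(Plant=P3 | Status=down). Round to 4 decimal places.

P(Status=ok) = 0.088 + 0.151 + 0.235 + 0.126 = 0.600; P(Plant=P3 | Status=ok) = 0.235/0.600 = 0.39167.
P(Status=down) = 0.074 + 0.022 + 0.012 + 0.014 = 0.122; P(Plant=P3 | Status=down) = 0.012/0.122 = 0.09836.
Difference = 0.2933.

0.2933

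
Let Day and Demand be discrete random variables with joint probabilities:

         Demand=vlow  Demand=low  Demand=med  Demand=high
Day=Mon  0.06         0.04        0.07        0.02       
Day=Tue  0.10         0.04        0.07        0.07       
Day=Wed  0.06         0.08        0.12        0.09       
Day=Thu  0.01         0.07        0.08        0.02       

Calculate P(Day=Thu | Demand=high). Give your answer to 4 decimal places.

P(Demand=high) = 0.02 + 0.07 + 0.09 + 0.02 = 0.20.
P(Day=Thu | Demand=high) = 0.02/0.20 = 0.1000.

0.1000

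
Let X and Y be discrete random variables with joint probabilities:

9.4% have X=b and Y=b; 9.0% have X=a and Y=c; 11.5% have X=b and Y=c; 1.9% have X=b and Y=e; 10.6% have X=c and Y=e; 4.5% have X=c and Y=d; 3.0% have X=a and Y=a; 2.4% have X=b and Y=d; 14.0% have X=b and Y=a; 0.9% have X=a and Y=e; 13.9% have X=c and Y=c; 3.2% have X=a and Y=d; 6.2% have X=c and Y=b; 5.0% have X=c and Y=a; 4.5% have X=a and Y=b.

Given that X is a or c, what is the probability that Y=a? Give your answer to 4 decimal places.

0.1316

P(X=a) = 0.030 + 0.045 + 0.090 + 0.032 + 0.009 = 0.206.
P(X=c) = 0.050 + 0.062 + 0.139 + 0.045 + 0.106 = 0.402.
P(X ∈ {a, c}) = 0.206 + 0.402 = 0.608; P(Y=a, X ∈ {a, c}) = 0.030 + 0.050 = 0.080.
P(Y=a | X ∈ {a, c}) = 0.080/0.608 = 0.1316.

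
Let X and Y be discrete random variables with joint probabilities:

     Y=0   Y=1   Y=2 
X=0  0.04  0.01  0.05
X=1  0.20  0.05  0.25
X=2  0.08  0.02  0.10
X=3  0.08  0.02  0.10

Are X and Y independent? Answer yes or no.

Every cell satisfies P(X,Y) = P(X)·P(Y). For instance P(X=3) = 0.20, P(Y=1) = 0.10, and 0.20×0.10 = 0.02 matches the joint entry. So X and Y are independent.

yes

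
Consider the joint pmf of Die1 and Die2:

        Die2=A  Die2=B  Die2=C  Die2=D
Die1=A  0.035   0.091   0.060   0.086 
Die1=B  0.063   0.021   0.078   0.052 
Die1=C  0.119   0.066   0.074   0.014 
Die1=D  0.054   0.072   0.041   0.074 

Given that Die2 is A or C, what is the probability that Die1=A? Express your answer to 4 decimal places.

P(Die2=A) = 0.035 + 0.063 + 0.119 + 0.054 = 0.271.
P(Die2=C) = 0.060 + 0.078 + 0.074 + 0.041 = 0.253.
P(Die2 ∈ {A, C}) = 0.271 + 0.253 = 0.524; P(Die1=A, Die2 ∈ {A, C}) = 0.035 + 0.060 = 0.095.
P(Die1=A | Die2 ∈ {A, C}) = 0.095/0.524 = 0.1813.

0.1813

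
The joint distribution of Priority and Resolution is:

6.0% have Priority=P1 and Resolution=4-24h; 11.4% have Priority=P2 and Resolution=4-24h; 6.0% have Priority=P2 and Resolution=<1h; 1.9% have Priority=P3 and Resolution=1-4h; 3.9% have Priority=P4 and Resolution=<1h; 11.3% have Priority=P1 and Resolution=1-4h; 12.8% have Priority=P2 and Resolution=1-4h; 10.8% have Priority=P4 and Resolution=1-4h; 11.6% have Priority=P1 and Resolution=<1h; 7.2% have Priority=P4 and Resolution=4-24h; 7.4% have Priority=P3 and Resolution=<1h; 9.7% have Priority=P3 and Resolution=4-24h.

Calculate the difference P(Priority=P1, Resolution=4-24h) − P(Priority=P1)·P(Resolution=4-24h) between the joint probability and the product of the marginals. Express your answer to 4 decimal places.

-0.0391

P(Priority=P1) = 0.116 + 0.113 + 0.060 = 0.289.
P(Resolution=4-24h) = 0.060 + 0.114 + 0.097 + 0.072 = 0.343.
P(Priority=P1, Resolution=4-24h) − P(Priority=P1)P(Resolution=4-24h) = 0.060 − 0.289×0.343 = -0.0391.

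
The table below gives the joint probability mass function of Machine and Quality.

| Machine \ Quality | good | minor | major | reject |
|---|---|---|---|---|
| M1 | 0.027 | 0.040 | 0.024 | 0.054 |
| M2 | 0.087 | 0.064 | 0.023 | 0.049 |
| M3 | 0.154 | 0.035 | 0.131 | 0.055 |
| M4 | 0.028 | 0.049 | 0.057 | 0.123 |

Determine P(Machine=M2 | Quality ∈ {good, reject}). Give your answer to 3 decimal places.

P(Quality=good) = 0.027 + 0.087 + 0.154 + 0.028 = 0.296.
P(Quality=reject) = 0.054 + 0.049 + 0.055 + 0.123 = 0.281.
P(Quality ∈ {good, reject}) = 0.296 + 0.281 = 0.577; P(Machine=M2, Quality ∈ {good, reject}) = 0.087 + 0.049 = 0.136.
P(Machine=M2 | Quality ∈ {good, reject}) = 0.136/0.577 = 0.236.

0.236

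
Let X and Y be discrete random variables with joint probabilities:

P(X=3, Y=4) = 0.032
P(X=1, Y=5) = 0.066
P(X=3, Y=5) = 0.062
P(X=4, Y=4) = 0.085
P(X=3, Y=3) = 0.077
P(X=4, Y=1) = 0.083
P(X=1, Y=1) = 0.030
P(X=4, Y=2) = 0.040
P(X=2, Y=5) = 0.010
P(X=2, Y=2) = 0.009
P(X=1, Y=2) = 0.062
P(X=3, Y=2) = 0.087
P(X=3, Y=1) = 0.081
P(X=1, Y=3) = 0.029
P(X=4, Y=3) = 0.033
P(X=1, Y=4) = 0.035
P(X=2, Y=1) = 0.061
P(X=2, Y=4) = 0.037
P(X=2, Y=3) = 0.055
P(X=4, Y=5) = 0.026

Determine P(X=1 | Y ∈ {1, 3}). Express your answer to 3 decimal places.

P(Y=1) = 0.030 + 0.061 + 0.081 + 0.083 = 0.255.
P(Y=3) = 0.029 + 0.055 + 0.077 + 0.033 = 0.194.
P(Y ∈ {1, 3}) = 0.255 + 0.194 = 0.449; P(X=1, Y ∈ {1, 3}) = 0.030 + 0.029 = 0.059.
P(X=1 | Y ∈ {1, 3}) = 0.059/0.449 = 0.131.

0.131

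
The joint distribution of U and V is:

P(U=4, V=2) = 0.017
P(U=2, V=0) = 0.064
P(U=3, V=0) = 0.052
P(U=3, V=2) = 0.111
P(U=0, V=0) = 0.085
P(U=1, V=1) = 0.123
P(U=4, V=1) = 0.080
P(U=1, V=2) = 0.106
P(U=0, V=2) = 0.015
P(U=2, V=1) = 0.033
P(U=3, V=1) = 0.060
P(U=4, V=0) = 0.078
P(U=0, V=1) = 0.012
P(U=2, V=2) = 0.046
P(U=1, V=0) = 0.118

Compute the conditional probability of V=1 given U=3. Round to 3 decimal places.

P(U=3) = 0.052 + 0.060 + 0.111 = 0.223.
P(V=1 | U=3) = 0.060/0.223 = 0.269.

0.269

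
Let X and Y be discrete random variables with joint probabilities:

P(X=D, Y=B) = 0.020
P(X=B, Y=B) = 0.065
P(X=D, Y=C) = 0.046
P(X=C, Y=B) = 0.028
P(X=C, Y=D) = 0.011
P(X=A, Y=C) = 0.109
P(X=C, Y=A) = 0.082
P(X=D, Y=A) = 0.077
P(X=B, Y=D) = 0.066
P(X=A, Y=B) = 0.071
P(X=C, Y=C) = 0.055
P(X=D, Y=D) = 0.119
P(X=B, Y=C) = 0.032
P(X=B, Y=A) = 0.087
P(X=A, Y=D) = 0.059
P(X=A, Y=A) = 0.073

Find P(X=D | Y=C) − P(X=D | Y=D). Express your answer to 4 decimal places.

P(Y=C) = 0.109 + 0.032 + 0.055 + 0.046 = 0.242; P(X=D | Y=C) = 0.046/0.242 = 0.19008.
P(Y=D) = 0.059 + 0.066 + 0.011 + 0.119 = 0.255; P(X=D | Y=D) = 0.119/0.255 = 0.46667.
Difference = -0.2766.

-0.2766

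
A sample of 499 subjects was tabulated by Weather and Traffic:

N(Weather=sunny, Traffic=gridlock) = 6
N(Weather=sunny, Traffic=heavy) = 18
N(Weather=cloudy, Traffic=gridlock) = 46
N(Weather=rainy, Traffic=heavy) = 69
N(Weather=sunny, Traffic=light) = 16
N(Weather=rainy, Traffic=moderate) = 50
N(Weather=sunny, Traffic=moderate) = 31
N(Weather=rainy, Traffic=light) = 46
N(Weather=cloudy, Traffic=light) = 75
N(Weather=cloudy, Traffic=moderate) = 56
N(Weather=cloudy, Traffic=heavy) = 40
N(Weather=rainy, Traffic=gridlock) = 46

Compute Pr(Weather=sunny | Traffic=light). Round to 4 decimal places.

0.1168

Total with Traffic=light: 16 + 75 + 46 = 137.
P(Weather=sunny | Traffic=light) = 16/137 = 0.1168.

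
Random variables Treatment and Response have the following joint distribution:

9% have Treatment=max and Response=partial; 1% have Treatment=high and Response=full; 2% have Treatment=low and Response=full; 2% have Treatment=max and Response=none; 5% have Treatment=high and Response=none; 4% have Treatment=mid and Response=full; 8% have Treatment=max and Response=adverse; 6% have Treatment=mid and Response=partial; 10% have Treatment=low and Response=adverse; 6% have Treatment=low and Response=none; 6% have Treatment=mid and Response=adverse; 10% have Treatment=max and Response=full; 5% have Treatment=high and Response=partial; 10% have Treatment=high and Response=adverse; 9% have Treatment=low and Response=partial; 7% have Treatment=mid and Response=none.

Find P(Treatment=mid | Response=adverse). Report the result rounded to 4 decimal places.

0.1765

P(Response=adverse) = 0.10 + 0.06 + 0.10 + 0.08 = 0.34.
P(Treatment=mid | Response=adverse) = 0.06/0.34 = 0.1765.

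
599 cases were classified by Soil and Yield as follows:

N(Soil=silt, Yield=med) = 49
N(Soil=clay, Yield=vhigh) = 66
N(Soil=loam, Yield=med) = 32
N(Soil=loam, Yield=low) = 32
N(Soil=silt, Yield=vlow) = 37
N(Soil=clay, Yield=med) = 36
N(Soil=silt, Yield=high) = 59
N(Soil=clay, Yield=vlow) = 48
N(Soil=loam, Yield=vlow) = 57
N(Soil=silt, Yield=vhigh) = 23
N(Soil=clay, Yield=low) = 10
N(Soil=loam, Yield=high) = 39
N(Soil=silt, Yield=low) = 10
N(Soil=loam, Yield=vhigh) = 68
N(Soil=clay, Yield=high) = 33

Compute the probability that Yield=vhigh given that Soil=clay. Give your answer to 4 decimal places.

0.3420

Total with Soil=clay: 48 + 10 + 36 + 33 + 66 = 193.
P(Yield=vhigh | Soil=clay) = 66/193 = 0.3420.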